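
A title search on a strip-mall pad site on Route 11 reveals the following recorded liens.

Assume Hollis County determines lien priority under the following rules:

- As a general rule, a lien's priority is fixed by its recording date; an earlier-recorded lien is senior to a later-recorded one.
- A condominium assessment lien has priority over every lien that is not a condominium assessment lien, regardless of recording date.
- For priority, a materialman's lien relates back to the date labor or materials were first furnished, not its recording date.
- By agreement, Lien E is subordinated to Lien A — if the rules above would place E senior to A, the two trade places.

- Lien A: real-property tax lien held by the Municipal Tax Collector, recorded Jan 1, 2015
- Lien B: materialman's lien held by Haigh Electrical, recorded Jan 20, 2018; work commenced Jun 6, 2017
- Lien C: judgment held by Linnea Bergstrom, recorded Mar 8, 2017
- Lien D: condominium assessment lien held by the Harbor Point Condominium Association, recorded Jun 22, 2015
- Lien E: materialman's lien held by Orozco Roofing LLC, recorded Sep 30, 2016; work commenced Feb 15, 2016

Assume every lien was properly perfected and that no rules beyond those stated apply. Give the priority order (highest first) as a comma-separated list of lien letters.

D, A, E, C, B

Effective dates after the stated exceptions: B's effective date is Jun 6, 2017, when work began; E relates back to Feb 15, 2016 (work commenced).
D is a condominium assessment lien, so it outranks all other liens regardless of date.
The other liens, earliest effective date first: A (Jan 1, 2015), E (Feb 15, 2016), C (Mar 8, 2017), B (Jun 6, 2017).
E is already junior to A, so the subordination agreement changes nothing.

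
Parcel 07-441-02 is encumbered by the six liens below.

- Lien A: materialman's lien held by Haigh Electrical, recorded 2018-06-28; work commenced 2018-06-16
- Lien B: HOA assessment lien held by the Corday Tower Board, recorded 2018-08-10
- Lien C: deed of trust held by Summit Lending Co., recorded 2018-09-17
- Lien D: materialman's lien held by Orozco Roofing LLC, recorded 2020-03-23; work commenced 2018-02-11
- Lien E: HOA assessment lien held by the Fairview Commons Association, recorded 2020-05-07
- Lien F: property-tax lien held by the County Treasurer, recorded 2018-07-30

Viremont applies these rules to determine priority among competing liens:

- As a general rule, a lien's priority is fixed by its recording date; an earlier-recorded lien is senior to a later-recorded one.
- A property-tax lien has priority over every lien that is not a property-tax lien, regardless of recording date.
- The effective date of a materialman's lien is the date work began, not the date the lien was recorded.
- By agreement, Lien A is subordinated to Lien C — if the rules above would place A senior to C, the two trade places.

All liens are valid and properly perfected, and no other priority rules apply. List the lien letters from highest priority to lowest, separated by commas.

Effective dates: A's effective date is 2018-06-16, when work began; D's effective date is 2018-02-11, when work began.
F is a property-tax lien and takes priority over every other lien.
The other liens, earliest effective date first: D (2018-02-11), A (2018-06-16), B (2018-08-10), C (2018-09-17), E (2020-05-07).
The subordination applies — A was senior to C — so A and C swap.

F, D, C, B, A, E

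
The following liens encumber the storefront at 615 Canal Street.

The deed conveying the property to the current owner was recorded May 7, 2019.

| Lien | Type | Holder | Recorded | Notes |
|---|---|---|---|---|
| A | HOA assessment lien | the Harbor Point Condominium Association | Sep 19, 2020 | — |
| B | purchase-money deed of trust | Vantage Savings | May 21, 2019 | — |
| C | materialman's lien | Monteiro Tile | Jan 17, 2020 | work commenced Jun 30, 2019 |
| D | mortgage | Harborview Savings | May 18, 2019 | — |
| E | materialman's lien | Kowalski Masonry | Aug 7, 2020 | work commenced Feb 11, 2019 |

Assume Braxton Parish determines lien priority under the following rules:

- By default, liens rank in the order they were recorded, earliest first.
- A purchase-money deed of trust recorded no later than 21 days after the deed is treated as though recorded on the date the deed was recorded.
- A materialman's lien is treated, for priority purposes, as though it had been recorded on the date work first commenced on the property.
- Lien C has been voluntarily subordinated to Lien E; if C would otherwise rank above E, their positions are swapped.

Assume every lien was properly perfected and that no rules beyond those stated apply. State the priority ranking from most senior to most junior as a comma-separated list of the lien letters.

E, B, D, C, A

First, effective dates: B's effective date is the deed date, May 7, 2019; C relates back to Jun 30, 2019 (work commenced); E is treated as recorded Feb 11, 2019, the work-commencement date.
By effective date: E (Feb 11, 2019), B (May 7, 2019), D (May 18, 2019), C (Jun 30, 2019), A (Sep 19, 2020).
C already ranks below E; the subordination has no effect.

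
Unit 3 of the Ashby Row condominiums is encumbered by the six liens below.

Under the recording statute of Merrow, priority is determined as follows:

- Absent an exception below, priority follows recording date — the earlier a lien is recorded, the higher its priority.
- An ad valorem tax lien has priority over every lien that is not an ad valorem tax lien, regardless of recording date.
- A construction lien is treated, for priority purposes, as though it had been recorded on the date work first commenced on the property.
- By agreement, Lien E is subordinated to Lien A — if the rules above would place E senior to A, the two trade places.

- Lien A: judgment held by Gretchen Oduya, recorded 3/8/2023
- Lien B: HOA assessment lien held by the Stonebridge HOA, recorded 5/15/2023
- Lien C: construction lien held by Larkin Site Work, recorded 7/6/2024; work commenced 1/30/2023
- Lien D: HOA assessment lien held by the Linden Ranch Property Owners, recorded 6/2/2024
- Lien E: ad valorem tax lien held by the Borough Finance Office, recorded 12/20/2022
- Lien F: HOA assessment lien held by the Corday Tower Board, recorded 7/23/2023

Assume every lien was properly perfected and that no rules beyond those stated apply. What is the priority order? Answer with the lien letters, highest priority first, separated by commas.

A, C, E, B, F, D

Effective dates: C relates back to 1/30/2023 (work commenced).
E is an ad valorem tax lien and takes priority over every other lien.
The other liens, earliest effective date first: C (1/30/2023), A (3/8/2023), B (5/15/2023), F (7/23/2023), D (6/2/2024).
E is senior to A before the subordination, so the two trade places.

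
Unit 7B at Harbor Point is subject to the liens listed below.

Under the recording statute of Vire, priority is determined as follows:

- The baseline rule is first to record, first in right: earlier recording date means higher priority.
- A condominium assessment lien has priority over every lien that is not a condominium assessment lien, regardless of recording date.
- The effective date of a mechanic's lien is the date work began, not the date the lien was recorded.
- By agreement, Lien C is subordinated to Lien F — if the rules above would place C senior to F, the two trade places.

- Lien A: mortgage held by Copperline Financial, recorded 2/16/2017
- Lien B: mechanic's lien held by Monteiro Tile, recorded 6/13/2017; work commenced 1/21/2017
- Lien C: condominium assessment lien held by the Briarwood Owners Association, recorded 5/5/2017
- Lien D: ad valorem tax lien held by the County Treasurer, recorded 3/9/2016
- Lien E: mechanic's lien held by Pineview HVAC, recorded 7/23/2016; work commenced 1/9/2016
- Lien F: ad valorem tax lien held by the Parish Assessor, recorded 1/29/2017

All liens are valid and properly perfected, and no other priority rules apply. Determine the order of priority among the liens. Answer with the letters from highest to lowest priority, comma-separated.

Adjusting effective dates: B relates back to 1/21/2017 (work commenced); E is treated as recorded 1/9/2016, the work-commencement date.
C, as a condominium assessment lien, has superpriority and ranks first.
The other liens, earliest effective date first: E (1/9/2016), D (3/9/2016), B (1/21/2017), F (1/29/2017), A (2/16/2017).
Because C would otherwise rank above F, the subordination swaps them.

F, E, D, B, C, A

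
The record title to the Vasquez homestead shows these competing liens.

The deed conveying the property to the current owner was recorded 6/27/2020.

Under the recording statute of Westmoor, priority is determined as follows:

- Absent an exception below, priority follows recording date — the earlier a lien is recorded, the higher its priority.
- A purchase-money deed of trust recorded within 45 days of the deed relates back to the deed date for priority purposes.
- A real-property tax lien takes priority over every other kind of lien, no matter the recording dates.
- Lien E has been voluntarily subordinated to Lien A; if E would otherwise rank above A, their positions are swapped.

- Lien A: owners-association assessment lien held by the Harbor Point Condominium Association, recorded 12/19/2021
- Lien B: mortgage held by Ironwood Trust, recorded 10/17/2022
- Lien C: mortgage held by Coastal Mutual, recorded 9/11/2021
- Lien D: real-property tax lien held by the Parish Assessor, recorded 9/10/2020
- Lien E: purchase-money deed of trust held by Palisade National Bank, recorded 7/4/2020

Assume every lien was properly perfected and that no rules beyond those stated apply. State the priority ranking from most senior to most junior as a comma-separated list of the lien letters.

Effective dates after the stated exceptions: E was recorded within the 45-day window, so its effective date is the deed date 6/27/2020.
D, as a real-property tax lien, has superpriority and ranks first.
The other liens, earliest effective date first: E (6/27/2020), C (9/11/2021), A (12/19/2021), B (10/17/2022).
E would otherwise be senior to A, so under the subordination agreement E and A exchange positions.

D, A, C, E, B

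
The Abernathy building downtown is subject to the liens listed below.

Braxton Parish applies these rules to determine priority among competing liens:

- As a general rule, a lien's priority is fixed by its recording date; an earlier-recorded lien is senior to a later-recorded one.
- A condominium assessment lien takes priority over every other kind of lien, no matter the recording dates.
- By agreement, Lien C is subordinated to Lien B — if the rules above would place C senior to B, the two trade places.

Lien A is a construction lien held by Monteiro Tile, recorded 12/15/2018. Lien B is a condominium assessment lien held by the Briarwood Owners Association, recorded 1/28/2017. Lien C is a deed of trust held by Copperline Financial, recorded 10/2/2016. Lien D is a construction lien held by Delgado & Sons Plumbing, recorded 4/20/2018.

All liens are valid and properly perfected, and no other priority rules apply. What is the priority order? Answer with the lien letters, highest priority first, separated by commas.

B, C, D, A

B is a condominium assessment lien and takes priority over every other lien.
Ordering the rest by effective date: C (10/2/2016), D (4/20/2018), A (12/15/2018).
Since C is not senior to B, the subordination leaves the order unchanged.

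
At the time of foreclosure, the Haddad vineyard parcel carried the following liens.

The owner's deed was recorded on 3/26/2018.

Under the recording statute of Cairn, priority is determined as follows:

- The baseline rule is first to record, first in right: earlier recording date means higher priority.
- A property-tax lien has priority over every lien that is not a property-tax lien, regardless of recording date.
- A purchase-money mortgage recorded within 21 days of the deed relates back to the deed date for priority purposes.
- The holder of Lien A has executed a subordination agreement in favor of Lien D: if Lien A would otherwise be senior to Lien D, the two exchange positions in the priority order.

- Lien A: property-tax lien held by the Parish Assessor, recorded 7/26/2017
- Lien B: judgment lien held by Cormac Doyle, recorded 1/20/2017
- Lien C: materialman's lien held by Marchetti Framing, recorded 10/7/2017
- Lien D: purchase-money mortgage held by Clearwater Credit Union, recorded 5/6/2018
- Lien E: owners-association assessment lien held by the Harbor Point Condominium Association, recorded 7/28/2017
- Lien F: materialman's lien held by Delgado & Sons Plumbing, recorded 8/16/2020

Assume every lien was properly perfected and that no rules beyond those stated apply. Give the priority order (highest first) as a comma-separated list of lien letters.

Adjusting effective dates: D was recorded 41 days after the deed, outside the 21-day window, so it keeps its recording date.
As a property-tax lien, A is senior to every other lien.
Remaining liens by effective date: B (1/20/2017), E (7/28/2017), C (10/7/2017), D (5/6/2018), F (8/16/2020).
A is senior to D before the subordination, so the two trade places.

D, B, E, C, A, F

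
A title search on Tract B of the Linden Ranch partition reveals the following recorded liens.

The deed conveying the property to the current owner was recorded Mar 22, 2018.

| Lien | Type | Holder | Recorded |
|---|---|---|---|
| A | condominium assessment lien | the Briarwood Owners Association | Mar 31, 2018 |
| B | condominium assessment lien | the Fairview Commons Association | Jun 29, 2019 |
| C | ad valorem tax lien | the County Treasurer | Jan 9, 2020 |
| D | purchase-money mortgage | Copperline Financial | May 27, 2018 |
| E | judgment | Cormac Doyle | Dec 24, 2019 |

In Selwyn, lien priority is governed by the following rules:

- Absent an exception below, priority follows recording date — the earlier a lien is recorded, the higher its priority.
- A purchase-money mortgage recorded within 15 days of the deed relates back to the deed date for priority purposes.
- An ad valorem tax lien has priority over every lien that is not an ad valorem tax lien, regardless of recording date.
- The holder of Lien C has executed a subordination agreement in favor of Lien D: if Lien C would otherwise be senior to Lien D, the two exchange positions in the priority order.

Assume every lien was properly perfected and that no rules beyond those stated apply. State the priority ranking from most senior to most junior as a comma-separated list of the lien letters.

Adjusting effective dates: D was recorded 66 days after the deed, outside the 15-day window, so it keeps its recording date.
C is an ad valorem tax lien and takes priority over every other lien.
Among the remaining liens, by effective date: A (Mar 31, 2018), D (May 27, 2018), B (Jun 29, 2019), E (Dec 24, 2019).
Because C would otherwise rank above D, the subordination swaps them.

D, A, C, B, E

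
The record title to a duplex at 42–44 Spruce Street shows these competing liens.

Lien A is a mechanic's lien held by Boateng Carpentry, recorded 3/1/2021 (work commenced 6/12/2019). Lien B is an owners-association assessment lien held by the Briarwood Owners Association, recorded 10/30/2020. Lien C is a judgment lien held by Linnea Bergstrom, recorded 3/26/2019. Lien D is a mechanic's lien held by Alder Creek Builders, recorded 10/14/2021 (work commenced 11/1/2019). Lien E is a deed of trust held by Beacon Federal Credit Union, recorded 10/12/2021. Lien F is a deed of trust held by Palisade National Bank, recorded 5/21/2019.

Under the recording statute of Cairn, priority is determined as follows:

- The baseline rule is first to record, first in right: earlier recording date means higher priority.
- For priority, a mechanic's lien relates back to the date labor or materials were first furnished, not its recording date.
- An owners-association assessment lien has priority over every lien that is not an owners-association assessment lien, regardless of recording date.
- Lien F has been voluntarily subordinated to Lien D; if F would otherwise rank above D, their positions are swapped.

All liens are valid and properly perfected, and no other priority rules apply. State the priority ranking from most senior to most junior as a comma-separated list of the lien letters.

B, C, D, A, F, E

Adjusting effective dates: A's effective date is 6/12/2019, when work began; D relates back to 11/1/2019 (work commenced).
B is an owners-association assessment lien and takes priority over every other lien.
The other liens, earliest effective date first: C (3/26/2019), F (5/21/2019), A (6/12/2019), D (11/1/2019), E (10/12/2021).
F would otherwise be senior to D, so under the subordination agreement F and D exchange positions.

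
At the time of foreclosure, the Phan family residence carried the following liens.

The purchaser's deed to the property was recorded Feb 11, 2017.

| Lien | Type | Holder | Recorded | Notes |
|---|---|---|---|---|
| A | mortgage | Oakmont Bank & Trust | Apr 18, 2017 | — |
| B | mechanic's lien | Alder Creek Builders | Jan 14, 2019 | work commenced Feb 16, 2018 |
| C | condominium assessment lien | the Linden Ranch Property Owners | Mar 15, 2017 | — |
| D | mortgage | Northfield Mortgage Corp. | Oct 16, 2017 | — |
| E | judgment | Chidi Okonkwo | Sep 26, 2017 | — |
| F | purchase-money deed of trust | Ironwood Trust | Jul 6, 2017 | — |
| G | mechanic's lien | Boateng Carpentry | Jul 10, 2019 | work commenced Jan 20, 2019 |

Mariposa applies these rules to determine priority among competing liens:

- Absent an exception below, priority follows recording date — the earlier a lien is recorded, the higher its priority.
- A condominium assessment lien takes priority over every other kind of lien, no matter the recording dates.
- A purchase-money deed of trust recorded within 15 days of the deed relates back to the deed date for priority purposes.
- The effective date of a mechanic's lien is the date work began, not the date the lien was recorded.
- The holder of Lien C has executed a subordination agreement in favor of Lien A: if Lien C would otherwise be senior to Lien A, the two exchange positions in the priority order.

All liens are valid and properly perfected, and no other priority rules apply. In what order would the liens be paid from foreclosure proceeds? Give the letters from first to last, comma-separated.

A, C, F, E, D, B, G

Effective dates: B relates back to Feb 16, 2018 (work commenced); F was recorded 145 days after the deed — beyond 15 days — so no relation-back applies; G's effective date is Jan 20, 2019, when work began.
C is a condominium assessment lien, so it outranks all other liens regardless of date.
The other liens, earliest effective date first: A (Apr 18, 2017), F (Jul 6, 2017), E (Sep 26, 2017), D (Oct 16, 2017), B (Feb 16, 2018), G (Jan 20, 2019).
The subordination applies — C was senior to A — so C and A swap.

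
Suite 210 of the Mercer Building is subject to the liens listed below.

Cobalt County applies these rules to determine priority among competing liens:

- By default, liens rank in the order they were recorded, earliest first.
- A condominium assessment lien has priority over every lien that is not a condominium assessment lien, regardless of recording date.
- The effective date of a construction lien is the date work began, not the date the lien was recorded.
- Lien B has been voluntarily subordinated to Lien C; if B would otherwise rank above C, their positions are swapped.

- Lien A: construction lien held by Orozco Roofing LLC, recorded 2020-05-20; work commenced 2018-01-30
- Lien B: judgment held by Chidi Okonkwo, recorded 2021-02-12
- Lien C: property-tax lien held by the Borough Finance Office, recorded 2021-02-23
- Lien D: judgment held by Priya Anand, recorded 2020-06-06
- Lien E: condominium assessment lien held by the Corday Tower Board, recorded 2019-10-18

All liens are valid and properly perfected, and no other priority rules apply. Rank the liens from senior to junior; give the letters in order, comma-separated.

E, A, D, C, B

Effective dates: A's effective date is 2018-01-30, when work began.
E is a condominium assessment lien and takes priority over every other lien.
Remaining liens by effective date: A (2018-01-30), D (2020-06-06), B (2021-02-12), C (2021-02-23).
The subordination applies — B was senior to C — so B and C swap.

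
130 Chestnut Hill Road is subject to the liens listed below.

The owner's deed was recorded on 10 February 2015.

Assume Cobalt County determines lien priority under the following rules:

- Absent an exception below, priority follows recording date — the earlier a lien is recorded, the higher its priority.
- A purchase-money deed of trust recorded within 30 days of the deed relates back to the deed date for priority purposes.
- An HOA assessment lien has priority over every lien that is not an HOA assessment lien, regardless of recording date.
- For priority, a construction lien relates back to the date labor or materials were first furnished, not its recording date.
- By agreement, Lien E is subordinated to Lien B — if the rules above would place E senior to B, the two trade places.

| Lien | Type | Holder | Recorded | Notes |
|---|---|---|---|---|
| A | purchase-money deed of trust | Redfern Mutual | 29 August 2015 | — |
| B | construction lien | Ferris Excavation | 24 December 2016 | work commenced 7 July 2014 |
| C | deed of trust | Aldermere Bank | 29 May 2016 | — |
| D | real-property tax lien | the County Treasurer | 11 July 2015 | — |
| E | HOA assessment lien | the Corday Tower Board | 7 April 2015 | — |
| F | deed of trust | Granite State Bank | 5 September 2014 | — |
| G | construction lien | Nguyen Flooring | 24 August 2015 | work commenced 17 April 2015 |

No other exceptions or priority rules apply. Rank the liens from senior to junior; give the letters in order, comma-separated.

Effective dates after the stated exceptions: A was recorded 200 days after the deed, outside the 30-day window, so it keeps its recording date; B is treated as recorded 7 July 2014, the work-commencement date; G's effective date is 17 April 2015, when work began.
E is an HOA assessment lien, so it outranks all other liens regardless of date.
Ordering the rest by effective date: B (7 July 2014), F (5 September 2014), G (17 April 2015), D (11 July 2015), A (29 August 2015), C (29 May 2016).
E would otherwise be senior to B, so under the subordination agreement E and B exchange positions.

B, E, F, G, D, A, C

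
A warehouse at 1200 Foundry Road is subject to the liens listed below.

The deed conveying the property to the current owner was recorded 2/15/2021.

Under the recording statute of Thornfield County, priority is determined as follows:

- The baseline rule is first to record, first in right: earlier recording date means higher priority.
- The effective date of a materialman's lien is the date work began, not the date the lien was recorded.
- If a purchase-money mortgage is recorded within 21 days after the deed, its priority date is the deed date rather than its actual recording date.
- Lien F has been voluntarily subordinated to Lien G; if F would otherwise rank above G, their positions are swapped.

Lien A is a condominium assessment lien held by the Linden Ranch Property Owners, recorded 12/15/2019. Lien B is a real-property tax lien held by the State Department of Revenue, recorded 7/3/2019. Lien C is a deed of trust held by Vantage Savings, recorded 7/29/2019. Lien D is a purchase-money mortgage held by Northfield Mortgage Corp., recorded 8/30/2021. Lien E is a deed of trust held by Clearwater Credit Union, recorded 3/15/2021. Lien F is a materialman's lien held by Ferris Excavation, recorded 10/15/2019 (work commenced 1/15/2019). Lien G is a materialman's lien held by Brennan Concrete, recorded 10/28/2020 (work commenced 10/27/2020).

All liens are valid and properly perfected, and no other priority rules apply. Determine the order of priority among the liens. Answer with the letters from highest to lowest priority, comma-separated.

First, effective dates: D was recorded 196 days after the deed, outside the 21-day window, so it keeps its recording date; F's effective date is 1/15/2019, when work began; G is treated as recorded 10/27/2020, the work-commencement date.
Sorted by effective date: F (1/15/2019), B (7/3/2019), C (7/29/2019), A (12/15/2019), G (10/27/2020), E (3/15/2021), D (8/30/2021).
Because F would otherwise rank above G, the subordination swaps them.

G, B, C, A, F, E, D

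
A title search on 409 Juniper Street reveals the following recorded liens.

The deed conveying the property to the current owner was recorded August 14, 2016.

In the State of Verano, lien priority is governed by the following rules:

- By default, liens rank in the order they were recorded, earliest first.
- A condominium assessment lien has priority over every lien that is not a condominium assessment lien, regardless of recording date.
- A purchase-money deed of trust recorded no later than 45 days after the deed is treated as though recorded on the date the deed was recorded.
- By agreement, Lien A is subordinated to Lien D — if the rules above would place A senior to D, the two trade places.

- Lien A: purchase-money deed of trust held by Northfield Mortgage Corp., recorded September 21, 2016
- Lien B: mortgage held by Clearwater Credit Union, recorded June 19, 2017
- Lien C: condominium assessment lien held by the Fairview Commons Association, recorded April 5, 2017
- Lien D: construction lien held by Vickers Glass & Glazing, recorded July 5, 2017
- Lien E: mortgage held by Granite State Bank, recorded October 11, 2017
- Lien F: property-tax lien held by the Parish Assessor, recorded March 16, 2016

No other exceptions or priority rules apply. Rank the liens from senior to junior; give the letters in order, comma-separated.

Effective dates: A's effective date is the deed date, August 14, 2016.
C is a condominium assessment lien, so it outranks all other liens regardless of date.
Ordering the rest by effective date: F (March 16, 2016), A (August 14, 2016), B (June 19, 2017), D (July 5, 2017), E (October 11, 2017).
A would otherwise be senior to D, so under the subordination agreement A and D exchange positions.

C, F, D, B, A, E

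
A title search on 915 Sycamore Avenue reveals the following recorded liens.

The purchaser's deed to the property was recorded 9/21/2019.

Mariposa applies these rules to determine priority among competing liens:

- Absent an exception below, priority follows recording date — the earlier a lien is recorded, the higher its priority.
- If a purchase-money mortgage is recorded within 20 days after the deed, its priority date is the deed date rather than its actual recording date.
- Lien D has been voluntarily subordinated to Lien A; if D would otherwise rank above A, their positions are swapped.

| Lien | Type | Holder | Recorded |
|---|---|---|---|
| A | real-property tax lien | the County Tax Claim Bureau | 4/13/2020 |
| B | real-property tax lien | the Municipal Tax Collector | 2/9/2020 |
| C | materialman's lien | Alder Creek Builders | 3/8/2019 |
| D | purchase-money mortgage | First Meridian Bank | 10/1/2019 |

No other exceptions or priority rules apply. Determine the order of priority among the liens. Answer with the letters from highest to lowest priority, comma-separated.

Adjusting effective dates: D was recorded within the 20-day window, so its effective date is the deed date 9/21/2019.
By effective date: C (3/8/2019), D (9/21/2019), B (2/9/2020), A (4/13/2020).
D is senior to A before the subordination, so the two trade places.

C, A, B, D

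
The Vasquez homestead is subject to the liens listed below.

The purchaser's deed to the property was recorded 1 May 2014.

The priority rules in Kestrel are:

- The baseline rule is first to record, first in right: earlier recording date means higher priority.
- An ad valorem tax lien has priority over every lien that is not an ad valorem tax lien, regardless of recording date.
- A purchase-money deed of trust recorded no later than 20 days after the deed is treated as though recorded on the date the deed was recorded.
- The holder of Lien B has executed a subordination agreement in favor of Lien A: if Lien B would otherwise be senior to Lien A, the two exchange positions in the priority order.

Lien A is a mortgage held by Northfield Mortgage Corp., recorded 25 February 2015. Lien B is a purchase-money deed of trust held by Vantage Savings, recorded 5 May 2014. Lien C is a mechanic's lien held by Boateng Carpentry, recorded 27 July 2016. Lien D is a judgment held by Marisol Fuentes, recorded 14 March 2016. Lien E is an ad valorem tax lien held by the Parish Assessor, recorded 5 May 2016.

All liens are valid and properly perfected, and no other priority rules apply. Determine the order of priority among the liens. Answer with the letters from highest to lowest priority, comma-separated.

First, effective dates: B relates back to the deed date 1 May 2014.
E is an ad valorem tax lien and takes priority over every other lien.
Among the remaining liens, by effective date: B (1 May 2014), A (25 February 2015), D (14 March 2016), C (27 July 2016).
The subordination applies — B was senior to A — so B and A swap.

E, A, B, D, C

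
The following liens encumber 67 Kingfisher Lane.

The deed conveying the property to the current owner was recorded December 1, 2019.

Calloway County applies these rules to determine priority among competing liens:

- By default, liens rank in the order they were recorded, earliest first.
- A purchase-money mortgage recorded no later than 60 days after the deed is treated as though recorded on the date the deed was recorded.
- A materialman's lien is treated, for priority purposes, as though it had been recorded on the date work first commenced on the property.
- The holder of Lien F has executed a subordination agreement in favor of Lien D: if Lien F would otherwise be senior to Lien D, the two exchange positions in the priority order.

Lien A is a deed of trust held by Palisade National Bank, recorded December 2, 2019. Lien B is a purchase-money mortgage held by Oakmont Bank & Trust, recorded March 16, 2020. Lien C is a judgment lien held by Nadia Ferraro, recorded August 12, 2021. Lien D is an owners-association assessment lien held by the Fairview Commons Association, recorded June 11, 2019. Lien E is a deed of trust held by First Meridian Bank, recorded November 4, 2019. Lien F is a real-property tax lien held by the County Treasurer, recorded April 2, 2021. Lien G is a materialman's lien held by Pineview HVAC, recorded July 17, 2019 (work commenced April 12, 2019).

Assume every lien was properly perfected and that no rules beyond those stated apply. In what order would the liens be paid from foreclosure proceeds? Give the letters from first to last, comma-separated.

G, D, E, A, B, F, C

First, effective dates: B was recorded 106 days after the deed, outside the 60-day window, so it keeps its recording date; G is treated as recorded April 12, 2019, the work-commencement date.
By effective date: G (April 12, 2019), D (June 11, 2019), E (November 4, 2019), A (December 2, 2019), B (March 16, 2020), F (April 2, 2021), C (August 12, 2021).
F is already junior to D, so the subordination agreement changes nothing.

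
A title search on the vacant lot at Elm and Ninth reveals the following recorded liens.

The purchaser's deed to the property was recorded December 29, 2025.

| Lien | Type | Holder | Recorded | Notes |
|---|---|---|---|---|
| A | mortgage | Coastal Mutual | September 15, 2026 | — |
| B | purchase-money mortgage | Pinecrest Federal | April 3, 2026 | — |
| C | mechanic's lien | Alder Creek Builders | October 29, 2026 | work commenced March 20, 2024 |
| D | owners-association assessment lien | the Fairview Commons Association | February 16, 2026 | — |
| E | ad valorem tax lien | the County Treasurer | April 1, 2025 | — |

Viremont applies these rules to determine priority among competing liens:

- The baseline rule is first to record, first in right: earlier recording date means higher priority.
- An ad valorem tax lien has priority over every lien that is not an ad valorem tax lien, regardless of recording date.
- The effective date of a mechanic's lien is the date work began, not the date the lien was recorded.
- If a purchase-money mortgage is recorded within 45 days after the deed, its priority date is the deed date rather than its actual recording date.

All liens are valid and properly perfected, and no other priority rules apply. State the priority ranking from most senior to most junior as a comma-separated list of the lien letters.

Effective dates: B was recorded 95 days after the deed, outside the 45-day window, so it keeps its recording date; C is treated as recorded March 20, 2024, the work-commencement date.
As an ad valorem tax lien, E is senior to every other lien.
Ordering the rest by effective date: C (March 20, 2024), D (February 16, 2026), B (April 3, 2026), A (September 15, 2026).

E, C, D, B, A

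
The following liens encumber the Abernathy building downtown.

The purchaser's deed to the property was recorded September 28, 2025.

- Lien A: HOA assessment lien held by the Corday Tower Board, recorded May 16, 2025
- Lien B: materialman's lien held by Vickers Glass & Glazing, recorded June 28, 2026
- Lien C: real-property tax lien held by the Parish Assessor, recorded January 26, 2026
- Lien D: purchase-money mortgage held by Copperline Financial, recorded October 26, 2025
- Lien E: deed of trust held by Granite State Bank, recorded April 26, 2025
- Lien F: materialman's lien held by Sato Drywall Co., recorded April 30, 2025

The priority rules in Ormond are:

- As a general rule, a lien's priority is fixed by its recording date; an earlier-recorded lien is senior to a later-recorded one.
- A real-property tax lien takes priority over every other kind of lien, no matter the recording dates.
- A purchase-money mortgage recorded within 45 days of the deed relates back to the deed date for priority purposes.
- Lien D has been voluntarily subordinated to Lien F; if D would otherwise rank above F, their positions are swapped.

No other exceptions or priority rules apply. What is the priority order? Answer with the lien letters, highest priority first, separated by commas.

C, E, F, A, D, B

Effective dates after the stated exceptions: D's effective date is the deed date, September 28, 2025.
C, as a real-property tax lien, has superpriority and ranks first.
Among the remaining liens, by effective date: E (April 26, 2025), F (April 30, 2025), A (May 16, 2025), D (September 28, 2025), B (June 28, 2026).
D already ranks below F; the subordination has no effect.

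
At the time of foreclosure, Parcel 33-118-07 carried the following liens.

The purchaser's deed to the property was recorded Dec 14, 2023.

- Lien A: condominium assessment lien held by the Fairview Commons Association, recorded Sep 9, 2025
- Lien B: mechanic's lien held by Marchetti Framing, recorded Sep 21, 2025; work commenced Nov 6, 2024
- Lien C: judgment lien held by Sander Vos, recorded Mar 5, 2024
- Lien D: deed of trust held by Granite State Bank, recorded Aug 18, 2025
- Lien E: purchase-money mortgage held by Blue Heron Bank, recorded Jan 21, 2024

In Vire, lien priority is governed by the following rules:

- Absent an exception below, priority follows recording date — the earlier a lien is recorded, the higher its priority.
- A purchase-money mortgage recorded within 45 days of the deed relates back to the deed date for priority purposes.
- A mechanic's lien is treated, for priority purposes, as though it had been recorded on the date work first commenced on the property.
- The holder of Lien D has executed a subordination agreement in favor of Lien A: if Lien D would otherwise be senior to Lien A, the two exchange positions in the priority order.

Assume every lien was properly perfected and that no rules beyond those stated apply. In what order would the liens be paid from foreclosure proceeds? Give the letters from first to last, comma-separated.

E, C, B, A, D

Effective dates: B is treated as recorded Nov 6, 2024, the work-commencement date; E's effective date is the deed date, Dec 14, 2023.
By effective date: E (Dec 14, 2023), C (Mar 5, 2024), B (Nov 6, 2024), D (Aug 18, 2025), A (Sep 9, 2025).
Because D would otherwise rank above A, the subordination swaps them.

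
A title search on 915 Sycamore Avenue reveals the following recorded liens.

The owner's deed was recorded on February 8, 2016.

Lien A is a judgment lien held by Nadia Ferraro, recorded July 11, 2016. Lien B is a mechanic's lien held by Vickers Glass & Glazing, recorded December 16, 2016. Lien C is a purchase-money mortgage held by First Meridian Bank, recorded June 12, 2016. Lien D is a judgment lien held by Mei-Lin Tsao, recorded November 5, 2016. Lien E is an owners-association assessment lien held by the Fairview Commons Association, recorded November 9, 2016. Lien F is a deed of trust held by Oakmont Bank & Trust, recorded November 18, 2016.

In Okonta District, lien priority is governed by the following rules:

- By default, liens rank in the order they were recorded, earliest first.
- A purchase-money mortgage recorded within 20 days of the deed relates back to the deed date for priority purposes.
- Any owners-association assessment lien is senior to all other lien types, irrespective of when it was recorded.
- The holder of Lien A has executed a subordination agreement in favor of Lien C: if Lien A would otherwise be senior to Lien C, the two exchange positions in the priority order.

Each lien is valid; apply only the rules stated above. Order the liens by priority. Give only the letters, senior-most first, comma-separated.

Effective dates: C was recorded 125 days after the deed — beyond 20 days — so no relation-back applies.
E is an owners-association assessment lien and takes priority over every other lien.
Remaining liens by effective date: C (June 12, 2016), A (July 11, 2016), D (November 5, 2016), F (November 18, 2016), B (December 16, 2016).
Since A is not senior to C, the subordination leaves the order unchanged.

E, C, A, D, F, B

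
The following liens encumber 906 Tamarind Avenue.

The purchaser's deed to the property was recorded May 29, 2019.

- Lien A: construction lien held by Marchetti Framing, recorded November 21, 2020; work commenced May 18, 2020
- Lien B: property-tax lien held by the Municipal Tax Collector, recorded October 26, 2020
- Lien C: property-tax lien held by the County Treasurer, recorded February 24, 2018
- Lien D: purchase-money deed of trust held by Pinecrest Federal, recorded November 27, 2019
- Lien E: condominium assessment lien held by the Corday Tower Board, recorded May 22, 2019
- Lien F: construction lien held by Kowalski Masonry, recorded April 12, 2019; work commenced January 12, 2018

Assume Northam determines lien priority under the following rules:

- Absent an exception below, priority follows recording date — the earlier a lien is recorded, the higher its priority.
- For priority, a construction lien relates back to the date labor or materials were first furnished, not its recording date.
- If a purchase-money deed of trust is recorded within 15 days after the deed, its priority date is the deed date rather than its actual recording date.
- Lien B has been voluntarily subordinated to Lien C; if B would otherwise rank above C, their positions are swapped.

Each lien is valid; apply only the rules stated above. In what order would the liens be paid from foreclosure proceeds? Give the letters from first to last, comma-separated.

F, C, E, D, A, B

Effective dates after the stated exceptions: A's effective date is May 18, 2020, when work began; D was recorded 182 days after the deed, outside the 15-day window, so it keeps its recording date; F is treated as recorded January 12, 2018, the work-commencement date.
By effective date, earliest first: F (January 12, 2018), C (February 24, 2018), E (May 22, 2019), D (November 27, 2019), A (May 18, 2020), B (October 26, 2020).
Since B is not senior to C, the subordination leaves the order unchanged.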